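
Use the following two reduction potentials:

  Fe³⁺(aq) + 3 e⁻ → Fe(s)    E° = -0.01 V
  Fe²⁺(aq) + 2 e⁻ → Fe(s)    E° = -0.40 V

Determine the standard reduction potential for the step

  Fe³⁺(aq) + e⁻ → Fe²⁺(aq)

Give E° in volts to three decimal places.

+0.770 V

Sequential free energies add, so n₃E°₃ = n₁E°₁ + n₂E°₂.
With n₃ = 3, and the known step contributing 2×(-0.40) V, the unknown satisfies 1·E° = 3×(-0.01) − 2×(-0.40) = +0.770.
E° = +0.770 / 1 = +0.770 V.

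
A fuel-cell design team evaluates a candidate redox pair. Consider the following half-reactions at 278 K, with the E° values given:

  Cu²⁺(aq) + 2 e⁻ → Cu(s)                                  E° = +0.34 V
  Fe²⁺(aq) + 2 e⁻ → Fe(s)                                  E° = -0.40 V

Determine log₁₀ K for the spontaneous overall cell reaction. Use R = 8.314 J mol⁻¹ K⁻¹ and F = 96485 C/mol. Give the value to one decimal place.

26.8

Cathode: Cu²⁺/Cu; anode: Fe²⁺/Fe. E°cell = (+0.34) − (-0.40) = +0.74 V, with n = 2.
ΔG° = −nFE° = −RT ln K, so ln K = nFE°/(RT) = (2)(96485)(+0.74) / ((8.314)(278)) = 61.783.
log₁₀ K = 61.783 / ln 10 = 26.8.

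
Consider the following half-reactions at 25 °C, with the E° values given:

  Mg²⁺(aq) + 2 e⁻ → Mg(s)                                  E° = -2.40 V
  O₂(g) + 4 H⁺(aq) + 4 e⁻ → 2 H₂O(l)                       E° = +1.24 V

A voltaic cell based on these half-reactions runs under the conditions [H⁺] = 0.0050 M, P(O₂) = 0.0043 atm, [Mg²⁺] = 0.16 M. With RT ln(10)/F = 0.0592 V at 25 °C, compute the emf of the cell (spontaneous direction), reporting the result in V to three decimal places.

O₂/H₂O is the cathode (higher E°), Mg²⁺/Mg the anode: E°cell = +1.24 − (-2.40) = +3.64 V, n = 4.
Overall: O₂(g) + 4 H⁺(aq) + 2 Mg(s) → 2 H₂O(l) + 2 Mg²⁺(aq)
Q = [Mg²⁺]^2 / (P(O₂)·[H⁺]^4); log Q = 9.979.
E = E° − (0.0592/n) log Q = +3.64 − (0.0592/4)(9.979) = +3.492 V.

+3.492 V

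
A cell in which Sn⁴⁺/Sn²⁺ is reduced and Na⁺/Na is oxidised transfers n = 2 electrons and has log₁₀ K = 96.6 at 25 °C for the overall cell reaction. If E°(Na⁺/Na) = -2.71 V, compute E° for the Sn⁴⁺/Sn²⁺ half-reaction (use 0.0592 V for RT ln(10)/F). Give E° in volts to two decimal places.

+0.15 V

E°cell = (0.0592/n)·log K = (0.0592/2)(96.6) = +2.859 V.
Since Sn⁴⁺/Sn²⁺ is the cathode and Na⁺/Na the anode, E°cell = E°(Sn⁴⁺/Sn²⁺) − E°(Na⁺/Na).
So E°(Sn⁴⁺/Sn²⁺) = E°cell + E°(Na⁺/Na) = +2.859 + (-2.71) = +0.15 V.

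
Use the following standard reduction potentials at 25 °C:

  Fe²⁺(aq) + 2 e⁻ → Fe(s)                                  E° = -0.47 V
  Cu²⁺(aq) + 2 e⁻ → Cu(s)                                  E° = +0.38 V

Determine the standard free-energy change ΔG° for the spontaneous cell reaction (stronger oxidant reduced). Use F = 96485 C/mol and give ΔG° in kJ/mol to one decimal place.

Cu²⁺/Cu (E° = +0.38 V) is the cathode; Fe²⁺/Fe (E° = -0.47 V) is the anode, so E°cell = +0.85 V.
Balancing electrons gives n = 2 (lcm of 2 and 2).
ΔG° = −nFE° = −(2)(96485)(+0.85) = -164,024 J = -164.0 kJ/mol.

-164.0 kJ/mol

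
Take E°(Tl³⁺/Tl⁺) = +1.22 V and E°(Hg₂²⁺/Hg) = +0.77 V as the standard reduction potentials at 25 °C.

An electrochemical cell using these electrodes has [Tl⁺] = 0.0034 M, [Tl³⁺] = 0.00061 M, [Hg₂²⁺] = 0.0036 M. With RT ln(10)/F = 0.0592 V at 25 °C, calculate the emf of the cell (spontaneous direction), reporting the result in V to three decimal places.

+0.500 V

Tl³⁺/Tl⁺ is the cathode (higher E°), Hg₂²⁺/Hg the anode: E°cell = +1.22 − (+0.77) = +0.45 V, n = 2.
Overall: Tl³⁺(aq) + 2 Hg(l) → Tl⁺(aq) + Hg₂²⁺(aq)
Q = [Tl⁺]·[Hg₂²⁺] / ([Tl³⁺]); log Q = -1.698.
E = E° − (0.0592/n) log Q = +0.45 − (0.0592/2)(-1.698) = +0.500 V.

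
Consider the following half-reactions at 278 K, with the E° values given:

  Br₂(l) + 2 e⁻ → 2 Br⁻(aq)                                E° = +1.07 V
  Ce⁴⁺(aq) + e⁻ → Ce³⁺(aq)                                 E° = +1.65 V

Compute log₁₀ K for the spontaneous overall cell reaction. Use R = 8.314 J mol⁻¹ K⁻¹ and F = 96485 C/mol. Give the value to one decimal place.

21.0

Cathode: Ce⁴⁺/Ce³⁺; anode: Br₂/Br⁻. E°cell = (+1.65) − (+1.07) = +0.58 V, with n = 2.
ΔG° = −nFE° = −RT ln K, so ln K = nFE°/(RT) = (2)(96485)(+0.58) / ((8.314)(278)) = 48.424.
log₁₀ K = 48.424 / ln 10 = 21.0.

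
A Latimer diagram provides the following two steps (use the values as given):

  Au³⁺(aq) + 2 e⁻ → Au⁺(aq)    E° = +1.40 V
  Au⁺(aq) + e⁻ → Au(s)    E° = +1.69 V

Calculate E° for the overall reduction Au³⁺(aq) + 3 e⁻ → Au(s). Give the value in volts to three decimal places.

+1.497 V

Standard free energies of sequential steps add: ΔG°₃ = ΔG°₁ + ΔG°₂, so n₃E°₃ = n₁E°₁ + n₂E°₂.
E°₃ = (2×+1.40 + 1×+1.69) / 3 = (+4.490) / 3 = +1.497 V.
E° values themselves are not directly additive — weighting by electron count is essential.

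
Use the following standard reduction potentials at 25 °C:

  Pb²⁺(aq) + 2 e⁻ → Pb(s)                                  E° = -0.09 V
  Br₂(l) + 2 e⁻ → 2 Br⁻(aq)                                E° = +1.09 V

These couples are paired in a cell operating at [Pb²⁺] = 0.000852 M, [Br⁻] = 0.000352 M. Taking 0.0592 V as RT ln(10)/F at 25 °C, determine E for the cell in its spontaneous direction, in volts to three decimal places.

+1.475 V

Br₂/Br⁻ is the cathode (higher E°), Pb²⁺/Pb the anode: E°cell = +1.09 − (-0.09) = +1.18 V, n = 2.
Overall: Br₂(l) + Pb(s) → 2 Br⁻(aq) + Pb²⁺(aq)
Q = [Br⁻]^2·[Pb²⁺]; log Q = -9.976.
E = E° − (0.0592/n) log Q = +1.18 − (0.0592/2)(-9.976) = +1.475 V.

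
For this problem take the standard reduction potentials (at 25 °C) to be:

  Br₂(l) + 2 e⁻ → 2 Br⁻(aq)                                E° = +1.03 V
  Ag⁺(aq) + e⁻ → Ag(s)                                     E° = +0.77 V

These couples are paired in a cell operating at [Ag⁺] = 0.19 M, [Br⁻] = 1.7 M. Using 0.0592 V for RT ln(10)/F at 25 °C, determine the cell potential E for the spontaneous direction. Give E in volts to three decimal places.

+0.289 V

Br₂/Br⁻ is the cathode (higher E°), Ag⁺/Ag the anode: E°cell = +1.03 − (+0.77) = +0.26 V, n = 2.
Overall: Br₂(l) + 2 Ag(s) → 2 Br⁻(aq) + 2 Ag⁺(aq)
Q = [Br⁻]^2·[Ag⁺]^2; log Q = -0.982.
E = E° − (0.0592/n) log Q = +0.26 − (0.0592/2)(-0.982) = +0.289 V.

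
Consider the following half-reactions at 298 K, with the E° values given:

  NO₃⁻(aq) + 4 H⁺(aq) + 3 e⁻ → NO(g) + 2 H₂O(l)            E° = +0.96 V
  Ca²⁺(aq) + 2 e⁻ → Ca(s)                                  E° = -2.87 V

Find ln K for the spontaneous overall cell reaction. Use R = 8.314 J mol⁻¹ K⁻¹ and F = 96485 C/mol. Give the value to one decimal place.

894.9

Cathode: NO₃⁻/NO; anode: Ca²⁺/Ca. E°cell = (+0.96) − (-2.87) = +3.83 V, with n = 6.
ΔG° = −nFE° = −RT ln K, so ln K = nFE°/(RT) = (6)(96485)(+3.83) / ((8.314)(298)) = 894.919.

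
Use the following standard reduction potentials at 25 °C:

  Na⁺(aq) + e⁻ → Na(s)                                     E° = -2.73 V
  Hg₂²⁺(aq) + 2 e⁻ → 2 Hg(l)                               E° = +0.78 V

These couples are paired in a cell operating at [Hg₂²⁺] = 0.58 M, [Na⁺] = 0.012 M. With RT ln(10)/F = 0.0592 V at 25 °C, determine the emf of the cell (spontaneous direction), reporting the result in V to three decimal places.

Hg₂²⁺/Hg is the cathode (higher E°), Na⁺/Na the anode: E°cell = +0.78 − (-2.73) = +3.51 V, n = 2.
Overall: Hg₂²⁺(aq) + 2 Na(s) → 2 Hg(l) + 2 Na⁺(aq)
Q = [Na⁺]^2 / ([Hg₂²⁺]); log Q = -3.605.
E = E° − (0.0592/n) log Q = +3.51 − (0.0592/2)(-3.605) = +3.617 V.

+3.617 V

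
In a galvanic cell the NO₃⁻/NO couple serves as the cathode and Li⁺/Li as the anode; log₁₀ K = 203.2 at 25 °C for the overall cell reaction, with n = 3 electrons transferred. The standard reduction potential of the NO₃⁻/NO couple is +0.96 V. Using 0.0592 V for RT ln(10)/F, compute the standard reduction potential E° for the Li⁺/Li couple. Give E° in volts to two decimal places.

E°cell = (0.0592/n)·log K = (0.0592/3)(203.2) = +4.010 V.
Since NO₃⁻/NO is the cathode and Li⁺/Li the anode, E°cell = E°(NO₃⁻/NO) − E°(Li⁺/Li).
So E°(Li⁺/Li) = E°(NO₃⁻/NO) − E°cell = (+0.96) − (+4.010) = -3.05 V.

-3.05 V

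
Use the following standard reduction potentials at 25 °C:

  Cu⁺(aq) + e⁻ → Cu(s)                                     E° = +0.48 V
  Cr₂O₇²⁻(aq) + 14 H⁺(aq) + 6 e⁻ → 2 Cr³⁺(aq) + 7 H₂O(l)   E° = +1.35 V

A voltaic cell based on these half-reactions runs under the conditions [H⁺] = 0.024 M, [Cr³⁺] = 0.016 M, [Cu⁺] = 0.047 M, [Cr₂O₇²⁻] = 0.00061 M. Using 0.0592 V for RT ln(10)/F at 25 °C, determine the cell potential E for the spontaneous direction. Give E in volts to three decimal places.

Cr₂O₇²⁻/Cr³⁺ is the cathode (higher E°), Cu⁺/Cu the anode: E°cell = +1.35 − (+0.48) = +0.87 V, n = 6.
Overall: Cr₂O₇²⁻(aq) + 14 H⁺(aq) + 6 Cu(s) → 2 Cr³⁺(aq) + 7 H₂O(l) + 6 Cu⁺(aq)
Q = [Cr³⁺]^2·[Cu⁺]^6 / ([Cr₂O₇²⁻]·[H⁺]^14); log Q = 14.333.
E = E° − (0.0592/n) log Q = +0.87 − (0.0592/6)(14.333) = +0.729 V.

+0.729 V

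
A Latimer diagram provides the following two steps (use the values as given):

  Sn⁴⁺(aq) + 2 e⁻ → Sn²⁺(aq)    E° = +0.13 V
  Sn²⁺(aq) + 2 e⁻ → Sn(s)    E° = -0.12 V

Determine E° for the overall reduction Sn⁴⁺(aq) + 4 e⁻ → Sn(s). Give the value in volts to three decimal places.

+0.005 V

Standard free energies of sequential steps add: ΔG°₃ = ΔG°₁ + ΔG°₂, so n₃E°₃ = n₁E°₁ + n₂E°₂.
E°₃ = (2×+0.13 + 2×-0.12) / 4 = (+0.020) / 4 = +0.005 V.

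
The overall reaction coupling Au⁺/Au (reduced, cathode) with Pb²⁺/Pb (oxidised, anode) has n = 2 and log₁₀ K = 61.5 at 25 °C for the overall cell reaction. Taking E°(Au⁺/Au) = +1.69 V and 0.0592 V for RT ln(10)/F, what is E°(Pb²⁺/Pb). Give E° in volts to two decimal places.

-0.13 V

E°cell = (0.0592/n)·log K = (0.0592/2)(61.5) = +1.820 V.
Since Au⁺/Au is the cathode and Pb²⁺/Pb the anode, E°cell = E°(Au⁺/Au) − E°(Pb²⁺/Pb).
So E°(Pb²⁺/Pb) = E°(Au⁺/Au) − E°cell = (+1.69) − (+1.820) = -0.13 V.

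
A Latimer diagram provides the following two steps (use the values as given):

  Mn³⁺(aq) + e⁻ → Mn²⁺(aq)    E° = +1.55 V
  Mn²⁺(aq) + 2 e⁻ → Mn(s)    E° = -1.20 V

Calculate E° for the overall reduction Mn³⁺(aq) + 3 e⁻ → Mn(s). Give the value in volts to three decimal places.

Standard free energies of sequential steps add: ΔG°₃ = ΔG°₁ + ΔG°₂, so n₃E°₃ = n₁E°₁ + n₂E°₂.
E°₃ = (1×+1.55 + 2×-1.20) / 3 = (-0.850) / 3 = -0.283 V.

-0.283 V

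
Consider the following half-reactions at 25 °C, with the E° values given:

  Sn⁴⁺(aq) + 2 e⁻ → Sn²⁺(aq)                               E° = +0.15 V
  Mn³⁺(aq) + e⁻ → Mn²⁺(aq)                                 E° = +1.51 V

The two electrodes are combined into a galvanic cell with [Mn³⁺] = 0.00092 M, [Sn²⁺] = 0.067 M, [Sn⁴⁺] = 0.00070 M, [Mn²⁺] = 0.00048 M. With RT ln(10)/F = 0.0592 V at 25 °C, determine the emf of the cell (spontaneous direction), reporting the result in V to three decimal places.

+1.435 V

Mn³⁺/Mn²⁺ is the cathode (higher E°), Sn⁴⁺/Sn²⁺ the anode: E°cell = +1.51 − (+0.15) = +1.36 V, n = 2.
Overall: 2 Mn³⁺(aq) + Sn²⁺(aq) → 2 Mn²⁺(aq) + Sn⁴⁺(aq)
Q = [Mn²⁺]^2·[Sn⁴⁺] / ([Mn³⁺]^2·[Sn²⁺]); log Q = -2.546.
E = E° − (0.0592/n) log Q = +1.36 − (0.0592/2)(-2.546) = +1.435 V.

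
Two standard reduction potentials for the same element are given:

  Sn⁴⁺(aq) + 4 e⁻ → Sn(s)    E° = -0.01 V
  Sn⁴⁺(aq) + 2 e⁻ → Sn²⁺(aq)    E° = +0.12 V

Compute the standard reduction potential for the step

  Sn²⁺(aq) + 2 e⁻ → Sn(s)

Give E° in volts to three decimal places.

-0.140 V

Sequential free energies add, so n₃E°₃ = n₁E°₁ + n₂E°₂.
With n₃ = 4, and the known step contributing 2×(+0.12) V, the unknown satisfies 2·E° = 4×(-0.01) − 2×(+0.12) = -0.280.
E° = -0.280 / 2 = -0.140 V.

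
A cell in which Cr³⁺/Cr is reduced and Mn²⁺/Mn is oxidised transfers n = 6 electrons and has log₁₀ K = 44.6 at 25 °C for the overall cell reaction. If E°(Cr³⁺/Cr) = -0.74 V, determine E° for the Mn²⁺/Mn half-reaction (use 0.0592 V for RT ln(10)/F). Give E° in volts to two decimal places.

E°cell = (0.0592/n)·log K = (0.0592/6)(44.6) = +0.440 V.
Since Cr³⁺/Cr is the cathode and Mn²⁺/Mn the anode, E°cell = E°(Cr³⁺/Cr) − E°(Mn²⁺/Mn).
So E°(Mn²⁺/Mn) = E°(Cr³⁺/Cr) − E°cell = (-0.74) − (+0.440) = -1.18 V.

-1.18 V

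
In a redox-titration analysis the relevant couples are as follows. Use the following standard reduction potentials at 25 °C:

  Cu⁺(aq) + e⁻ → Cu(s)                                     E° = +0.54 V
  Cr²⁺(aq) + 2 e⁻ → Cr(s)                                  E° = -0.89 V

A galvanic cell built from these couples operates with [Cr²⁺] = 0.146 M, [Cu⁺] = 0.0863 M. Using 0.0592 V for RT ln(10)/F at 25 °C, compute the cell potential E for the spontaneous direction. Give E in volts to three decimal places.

Cu⁺/Cu is the cathode (higher E°), Cr²⁺/Cr the anode: E°cell = +0.54 − (-0.89) = +1.43 V, n = 2.
Overall: 2 Cu⁺(aq) + Cr(s) → 2 Cu(s) + Cr²⁺(aq)
Q = [Cr²⁺] / ([Cu⁺]^2); log Q = 1.292.
E = E° − (0.0592/n) log Q = +1.43 − (0.0592/2)(1.292) = +1.392 V.

+1.392 V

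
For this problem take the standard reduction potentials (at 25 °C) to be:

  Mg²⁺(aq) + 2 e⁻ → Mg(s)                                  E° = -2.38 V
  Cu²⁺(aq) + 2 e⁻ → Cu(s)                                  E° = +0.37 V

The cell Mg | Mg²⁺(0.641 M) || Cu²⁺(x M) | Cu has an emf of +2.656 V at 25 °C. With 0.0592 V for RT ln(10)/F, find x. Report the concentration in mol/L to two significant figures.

Cu²⁺/Cu is the cathode, Mg²⁺/Mg the anode: E°cell = +2.75 V, n = 2.
Overall reaction: Cu²⁺(aq) + Mg(s) → Cu(s) + Mg²⁺(aq); Q = [Mg²⁺]^1/[Cu²⁺]^1.
From E = E° − (0.0592/n) log Q: log Q = (E° − E)·n/0.0592 = (+2.75 − (+2.656))·2/0.0592 = 3.1757.
So 1·log[Cu²⁺] = 1·log(0.641) − log Q = -0.1931 − (3.1757) = -3.3688; [Cu²⁺] = 10^(-3.3688) ≈ 0.00043 M.

0.00043 M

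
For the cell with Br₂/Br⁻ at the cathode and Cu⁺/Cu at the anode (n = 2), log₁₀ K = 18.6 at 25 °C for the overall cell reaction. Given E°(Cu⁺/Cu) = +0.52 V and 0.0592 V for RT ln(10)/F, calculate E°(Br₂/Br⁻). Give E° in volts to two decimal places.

E°cell = (0.0592/n)·log K = (0.0592/2)(18.6) = +0.551 V.
Since Br₂/Br⁻ is the cathode and Cu⁺/Cu the anode, E°cell = E°(Br₂/Br⁻) − E°(Cu⁺/Cu).
So E°(Br₂/Br⁻) = E°cell + E°(Cu⁺/Cu) = +0.551 + (+0.52) = +1.07 V.

+1.07 V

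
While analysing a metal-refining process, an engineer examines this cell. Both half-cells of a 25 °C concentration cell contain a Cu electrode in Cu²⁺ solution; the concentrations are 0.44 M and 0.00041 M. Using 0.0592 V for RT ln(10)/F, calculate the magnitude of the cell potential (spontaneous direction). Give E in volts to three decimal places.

+0.090 V

For a concentration cell E°cell = 0. The 0.44 M side is the cathode (reduction is favoured where [Cu²⁺] is higher).
With n = 2, E = −(0.0592/2) log([Cu²⁺]ₐₙ/[Cu²⁺]꜀ₐₜ) = −(0.0592/2) log(0.00041/0.44) = −(0.0592/2)(-3.031) = +0.090 V.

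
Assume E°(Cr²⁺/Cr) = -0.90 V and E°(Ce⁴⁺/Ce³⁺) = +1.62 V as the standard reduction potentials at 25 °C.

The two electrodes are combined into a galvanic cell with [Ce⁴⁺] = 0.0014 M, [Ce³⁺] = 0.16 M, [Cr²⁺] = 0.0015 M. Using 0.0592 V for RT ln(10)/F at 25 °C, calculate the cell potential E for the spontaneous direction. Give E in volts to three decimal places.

+2.482 V

Ce⁴⁺/Ce³⁺ is the cathode (higher E°), Cr²⁺/Cr the anode: E°cell = +1.62 − (-0.90) = +2.52 V, n = 2.
Overall: 2 Ce⁴⁺(aq) + Cr(s) → 2 Ce³⁺(aq) + Cr²⁺(aq)
Q = [Ce³⁺]^2·[Cr²⁺] / ([Ce⁴⁺]^2); log Q = 1.292.
E = E° − (0.0592/n) log Q = +2.52 − (0.0592/2)(1.292) = +2.482 V.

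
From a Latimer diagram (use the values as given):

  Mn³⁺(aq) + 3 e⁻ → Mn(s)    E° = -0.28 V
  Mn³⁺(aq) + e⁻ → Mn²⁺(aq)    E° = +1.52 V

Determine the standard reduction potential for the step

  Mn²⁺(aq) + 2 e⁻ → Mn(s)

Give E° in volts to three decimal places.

Sequential free energies add, so n₃E°₃ = n₁E°₁ + n₂E°₂.
With n₃ = 3, and the known step contributing 1×(+1.52) V, the unknown satisfies 2·E° = 3×(-0.28) − 1×(+1.52) = -2.360.
E° = -2.360 / 2 = -1.180 V.

-1.180 V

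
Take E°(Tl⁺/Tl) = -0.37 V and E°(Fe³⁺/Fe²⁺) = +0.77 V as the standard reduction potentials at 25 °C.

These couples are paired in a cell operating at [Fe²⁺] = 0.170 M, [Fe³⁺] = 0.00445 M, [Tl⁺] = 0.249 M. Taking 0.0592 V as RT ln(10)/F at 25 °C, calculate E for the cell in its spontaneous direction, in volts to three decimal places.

+1.082 V

Fe³⁺/Fe²⁺ is the cathode (higher E°), Tl⁺/Tl the anode: E°cell = +0.77 − (-0.37) = +1.14 V, n = 1.
Overall: Fe³⁺(aq) + Tl(s) → Fe²⁺(aq) + Tl⁺(aq)
Q = [Fe²⁺]·[Tl⁺] / ([Fe³⁺]); log Q = 0.978.
E = E° − (0.0592/n) log Q = +1.14 − (0.0592/1)(0.978) = +1.082 V.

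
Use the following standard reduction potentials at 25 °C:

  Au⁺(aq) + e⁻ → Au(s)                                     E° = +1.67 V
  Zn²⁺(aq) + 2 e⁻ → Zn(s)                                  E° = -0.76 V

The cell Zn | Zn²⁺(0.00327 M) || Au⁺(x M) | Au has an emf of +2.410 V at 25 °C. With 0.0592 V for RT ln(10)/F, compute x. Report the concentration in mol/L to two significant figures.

0.026 M

Au⁺/Au is the cathode, Zn²⁺/Zn the anode: E°cell = +2.43 V, n = 2.
Overall reaction: 2 Au⁺(aq) + Zn(s) → 2 Au(s) + Zn²⁺(aq); Q = [Zn²⁺]^1/[Au⁺]^2.
From E = E° − (0.0592/n) log Q: log Q = (E° − E)·n/0.0592 = (+2.43 − (+2.410))·2/0.0592 = 0.6757.
So 2·log[Au⁺] = 1·log(0.00327) − log Q = -2.4855 − (0.6757) = -3.1612; log[Au⁺] = -3.1612 / 2 = -1.5806; [Au⁺] = 10^(-1.5806) ≈ 0.026 M.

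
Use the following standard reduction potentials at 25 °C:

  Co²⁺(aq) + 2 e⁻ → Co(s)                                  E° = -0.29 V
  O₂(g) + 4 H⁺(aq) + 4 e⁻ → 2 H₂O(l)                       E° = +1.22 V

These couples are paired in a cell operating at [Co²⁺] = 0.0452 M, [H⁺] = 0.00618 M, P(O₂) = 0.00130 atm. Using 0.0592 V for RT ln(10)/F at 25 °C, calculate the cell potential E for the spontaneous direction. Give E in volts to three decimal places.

O₂/H₂O is the cathode (higher E°), Co²⁺/Co the anode: E°cell = +1.22 − (-0.29) = +1.51 V, n = 4.
Overall: O₂(g) + 4 H⁺(aq) + 2 Co(s) → 2 H₂O(l) + 2 Co²⁺(aq)
Q = [Co²⁺]^2 / (P(O₂)·[H⁺]^4); log Q = 9.032.
E = E° − (0.0592/n) log Q = +1.51 − (0.0592/4)(9.032) = +1.376 V.

+1.376 V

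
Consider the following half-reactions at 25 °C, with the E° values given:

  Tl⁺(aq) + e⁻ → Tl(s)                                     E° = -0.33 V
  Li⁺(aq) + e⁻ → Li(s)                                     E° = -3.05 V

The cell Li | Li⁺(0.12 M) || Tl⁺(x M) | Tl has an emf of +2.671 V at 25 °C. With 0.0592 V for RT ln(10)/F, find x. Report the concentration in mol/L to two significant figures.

Tl⁺/Tl is the cathode, Li⁺/Li the anode: E°cell = +2.72 V, n = 1.
Overall reaction: Tl⁺(aq) + Li(s) → Tl(s) + Li⁺(aq); Q = [Li⁺]^1/[Tl⁺]^1.
From E = E° − (0.0592/n) log Q: log Q = (E° − E)·n/0.0592 = (+2.72 − (+2.671))·1/0.0592 = 0.8277.
So 1·log[Tl⁺] = 1·log(0.12) − log Q = -0.9208 − (0.8277) = -1.7485; [Tl⁺] = 10^(-1.7485) ≈ 0.018 M.

0.018 M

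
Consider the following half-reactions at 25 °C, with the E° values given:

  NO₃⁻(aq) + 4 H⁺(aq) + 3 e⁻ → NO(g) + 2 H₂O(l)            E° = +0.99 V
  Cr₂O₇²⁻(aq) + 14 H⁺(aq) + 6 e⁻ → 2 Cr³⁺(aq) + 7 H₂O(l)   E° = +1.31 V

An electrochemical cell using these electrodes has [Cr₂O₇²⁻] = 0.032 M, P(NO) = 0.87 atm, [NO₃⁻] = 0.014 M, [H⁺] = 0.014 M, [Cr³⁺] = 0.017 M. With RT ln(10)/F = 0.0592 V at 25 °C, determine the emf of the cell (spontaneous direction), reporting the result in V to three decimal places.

+0.266 V

Cr₂O₇²⁻/Cr³⁺ is the cathode (higher E°), NO₃⁻/NO the anode: E°cell = +1.31 − (+0.99) = +0.32 V, n = 6.
Overall: Cr₂O₇²⁻(aq) + 6 H⁺(aq) + 2 NO(g) → 2 Cr³⁺(aq) + 3 H₂O(l) + 2 NO₃⁻(aq)
Q = [Cr³⁺]^2·[NO₃⁻]^2 / ([Cr₂O₇²⁻]·[H⁺]^6·P(NO)^2); log Q = 5.492.
E = E° − (0.0592/n) log Q = +0.32 − (0.0592/6)(5.492) = +0.266 V.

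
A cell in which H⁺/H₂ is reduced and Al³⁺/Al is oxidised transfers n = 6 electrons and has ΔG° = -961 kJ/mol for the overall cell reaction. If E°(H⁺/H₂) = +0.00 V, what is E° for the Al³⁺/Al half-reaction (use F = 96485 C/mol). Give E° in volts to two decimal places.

E°cell = −ΔG°/(nF) = −(-961×10³)/((6)(96485)) = +1.660 V.
Since H⁺/H₂ is the cathode and Al³⁺/Al the anode, E°cell = E°(H⁺/H₂) − E°(Al³⁺/Al).
So E°(Al³⁺/Al) = E°(H⁺/H₂) − E°cell = (+0.00) − (+1.660) = -1.66 V.

-1.66 V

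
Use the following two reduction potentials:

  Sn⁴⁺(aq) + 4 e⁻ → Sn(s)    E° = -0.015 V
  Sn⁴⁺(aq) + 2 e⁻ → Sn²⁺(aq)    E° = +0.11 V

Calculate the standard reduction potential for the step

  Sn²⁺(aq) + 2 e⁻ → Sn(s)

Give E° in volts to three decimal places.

Sequential free energies add, so n₃E°₃ = n₁E°₁ + n₂E°₂.
With n₃ = 4, and the known step contributing 2×(+0.11) V, the unknown satisfies 2·E° = 4×(-0.015) − 2×(+0.11) = -0.280.
E° = -0.280 / 2 = -0.140 V.

-0.140 V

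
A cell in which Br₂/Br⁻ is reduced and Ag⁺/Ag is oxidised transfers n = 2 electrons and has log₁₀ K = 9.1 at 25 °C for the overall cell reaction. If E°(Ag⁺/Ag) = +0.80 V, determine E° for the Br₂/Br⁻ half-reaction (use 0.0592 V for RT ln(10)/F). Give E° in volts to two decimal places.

+1.07 V

E°cell = (0.0592/n)·log K = (0.0592/2)(9.1) = +0.269 V.
Since Br₂/Br⁻ is the cathode and Ag⁺/Ag the anode, E°cell = E°(Br₂/Br⁻) − E°(Ag⁺/Ag).
So E°(Br₂/Br⁻) = E°cell + E°(Ag⁺/Ag) = +0.269 + (+0.80) = +1.07 V.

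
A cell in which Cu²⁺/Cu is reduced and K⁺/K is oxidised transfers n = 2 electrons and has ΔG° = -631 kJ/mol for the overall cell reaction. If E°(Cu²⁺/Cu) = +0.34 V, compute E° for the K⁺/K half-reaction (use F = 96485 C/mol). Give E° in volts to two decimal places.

-2.93 V

E°cell = −ΔG°/(nF) = −(-631×10³)/((2)(96485)) = +3.270 V.
Since Cu²⁺/Cu is the cathode and K⁺/K the anode, E°cell = E°(Cu²⁺/Cu) − E°(K⁺/K).
So E°(K⁺/K) = E°(Cu²⁺/Cu) − E°cell = (+0.34) − (+3.270) = -2.93 V.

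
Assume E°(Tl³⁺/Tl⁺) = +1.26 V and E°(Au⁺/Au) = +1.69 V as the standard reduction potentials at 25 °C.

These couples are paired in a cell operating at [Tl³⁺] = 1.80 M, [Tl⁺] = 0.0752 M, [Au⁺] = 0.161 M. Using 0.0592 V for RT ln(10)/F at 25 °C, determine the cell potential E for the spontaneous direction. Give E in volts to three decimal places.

Au⁺/Au is the cathode (higher E°), Tl³⁺/Tl⁺ the anode: E°cell = +1.69 − (+1.26) = +0.43 V, n = 2.
Overall: 2 Au⁺(aq) + Tl⁺(aq) → 2 Au(s) + Tl³⁺(aq)
Q = [Tl³⁺] / ([Au⁺]^2·[Tl⁺]); log Q = 2.965.
E = E° − (0.0592/n) log Q = +0.43 − (0.0592/2)(2.965) = +0.342 V.

+0.342 V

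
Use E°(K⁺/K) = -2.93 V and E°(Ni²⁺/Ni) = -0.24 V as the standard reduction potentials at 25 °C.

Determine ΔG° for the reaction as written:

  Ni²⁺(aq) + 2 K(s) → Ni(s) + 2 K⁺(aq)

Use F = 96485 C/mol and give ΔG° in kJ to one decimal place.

-519.1 kJ

As written, Ni²⁺/Ni is reduced (cathode) and K⁺/K is oxidised (anode), so E°cell = (-0.24) − (-2.93) = +2.69 V.
Balancing electrons gives n = 2.
ΔG° = −nFE° = −(2)(96485)(+2.69) = -519,089 J = -519.1 kJ.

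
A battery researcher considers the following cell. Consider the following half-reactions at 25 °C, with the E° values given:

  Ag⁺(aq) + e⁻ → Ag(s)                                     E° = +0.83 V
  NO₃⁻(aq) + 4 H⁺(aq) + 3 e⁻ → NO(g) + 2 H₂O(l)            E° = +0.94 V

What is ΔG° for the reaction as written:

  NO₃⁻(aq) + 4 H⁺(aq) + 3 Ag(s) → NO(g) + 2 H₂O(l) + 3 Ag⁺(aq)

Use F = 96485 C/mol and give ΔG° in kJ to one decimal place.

As written, NO₃⁻/NO is reduced (cathode) and Ag⁺/Ag is oxidised (anode), so E°cell = (+0.94) − (+0.83) = +0.11 V.
Balancing electrons gives n = 3.
ΔG° = −nFE° = −(3)(96485)(+0.11) = -31,840 J = -31.8 kJ.

-31.8 kJ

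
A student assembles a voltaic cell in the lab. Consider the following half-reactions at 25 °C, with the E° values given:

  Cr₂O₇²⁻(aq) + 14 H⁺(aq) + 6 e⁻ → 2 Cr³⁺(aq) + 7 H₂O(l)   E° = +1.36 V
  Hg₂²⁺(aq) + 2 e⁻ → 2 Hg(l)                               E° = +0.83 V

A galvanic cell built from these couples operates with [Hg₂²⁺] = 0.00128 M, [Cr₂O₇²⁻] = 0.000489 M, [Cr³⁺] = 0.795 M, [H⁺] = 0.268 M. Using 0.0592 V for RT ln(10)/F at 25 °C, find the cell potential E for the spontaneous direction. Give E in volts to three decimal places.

+0.506 V

Cr₂O₇²⁻/Cr³⁺ is the cathode (higher E°), Hg₂²⁺/Hg the anode: E°cell = +1.36 − (+0.83) = +0.53 V, n = 6.
Overall: Cr₂O₇²⁻(aq) + 14 H⁺(aq) + 6 Hg(l) → 2 Cr³⁺(aq) + 7 H₂O(l) + 3 Hg₂²⁺(aq)
Q = [Cr³⁺]^2·[Hg₂²⁺]^3 / ([Cr₂O₇²⁻]·[H⁺]^14); log Q = 2.439.
E = E° − (0.0592/n) log Q = +0.53 − (0.0592/6)(2.439) = +0.506 V.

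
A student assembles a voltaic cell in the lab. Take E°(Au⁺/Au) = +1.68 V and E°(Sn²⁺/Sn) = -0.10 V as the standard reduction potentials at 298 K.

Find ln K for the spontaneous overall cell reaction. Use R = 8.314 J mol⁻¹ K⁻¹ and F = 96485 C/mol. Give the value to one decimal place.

138.6

Cathode: Au⁺/Au; anode: Sn²⁺/Sn. E°cell = (+1.68) − (-0.10) = +1.78 V, with n = 2.
ΔG° = −nFE° = −RT ln K, so ln K = nFE°/(RT) = (2)(96485)(+1.78) / ((8.314)(298)) = 138.638.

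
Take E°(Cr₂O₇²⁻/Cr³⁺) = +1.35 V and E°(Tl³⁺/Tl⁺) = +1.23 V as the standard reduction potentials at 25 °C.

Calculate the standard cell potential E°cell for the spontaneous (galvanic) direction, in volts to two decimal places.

+0.12 V

The Cr₂O₇²⁻/Cr³⁺ couple has the higher reduction potential, so it is the cathode; Tl³⁺/Tl⁺ is oxidised at the anode.
E°cell = E°(cathode) − E°(anode) = (+1.35) − (+1.23) = +0.12 V.
Since E°cell > 0, the reaction is spontaneous under standard conditions.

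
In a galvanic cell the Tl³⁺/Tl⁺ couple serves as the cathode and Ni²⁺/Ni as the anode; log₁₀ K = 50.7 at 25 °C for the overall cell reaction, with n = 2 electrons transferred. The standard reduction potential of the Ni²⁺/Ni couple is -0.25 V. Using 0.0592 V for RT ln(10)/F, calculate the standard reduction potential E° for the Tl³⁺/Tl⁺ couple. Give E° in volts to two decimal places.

+1.25 V

E°cell = (0.0592/n)·log K = (0.0592/2)(50.7) = +1.501 V.
Since Tl³⁺/Tl⁺ is the cathode and Ni²⁺/Ni the anode, E°cell = E°(Tl³⁺/Tl⁺) − E°(Ni²⁺/Ni).
So E°(Tl³⁺/Tl⁺) = E°cell + E°(Ni²⁺/Ni) = +1.501 + (-0.25) = +1.25 V.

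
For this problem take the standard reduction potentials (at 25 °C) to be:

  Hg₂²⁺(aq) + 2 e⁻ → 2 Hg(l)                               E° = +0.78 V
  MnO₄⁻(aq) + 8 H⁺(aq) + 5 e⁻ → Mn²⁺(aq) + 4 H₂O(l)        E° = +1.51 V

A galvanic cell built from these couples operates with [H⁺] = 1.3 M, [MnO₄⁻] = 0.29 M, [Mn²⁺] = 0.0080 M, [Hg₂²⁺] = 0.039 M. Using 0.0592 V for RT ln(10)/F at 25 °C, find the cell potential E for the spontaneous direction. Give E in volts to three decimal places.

+0.801 V

MnO₄⁻/Mn²⁺ is the cathode (higher E°), Hg₂²⁺/Hg the anode: E°cell = +1.51 − (+0.78) = +0.73 V, n = 10.
Overall: 2 MnO₄⁻(aq) + 16 H⁺(aq) + 10 Hg(l) → 2 Mn²⁺(aq) + 8 H₂O(l) + 5 Hg₂²⁺(aq)
Q = [Mn²⁺]^2·[Hg₂²⁺]^5 / ([MnO₄⁻]^2·[H⁺]^16); log Q = -11.986.
E = E° − (0.0592/n) log Q = +0.73 − (0.0592/10)(-11.986) = +0.801 V.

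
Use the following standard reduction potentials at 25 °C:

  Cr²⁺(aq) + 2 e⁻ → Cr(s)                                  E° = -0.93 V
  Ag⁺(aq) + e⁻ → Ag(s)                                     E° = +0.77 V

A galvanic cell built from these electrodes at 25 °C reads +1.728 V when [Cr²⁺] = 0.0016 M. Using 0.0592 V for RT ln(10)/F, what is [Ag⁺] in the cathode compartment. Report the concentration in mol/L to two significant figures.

Ag⁺/Ag is the cathode, Cr²⁺/Cr the anode: E°cell = +1.70 V, n = 2.
Overall reaction: 2 Ag⁺(aq) + Cr(s) → 2 Ag(s) + Cr²⁺(aq); Q = [Cr²⁺]^1/[Ag⁺]^2.
From E = E° − (0.0592/n) log Q: log Q = (E° − E)·n/0.0592 = (+1.70 − (+1.728))·2/0.0592 = -0.9459.
So 2·log[Ag⁺] = 1·log(0.0016) − log Q = -2.7959 − (-0.9459) = -1.8500; log[Ag⁺] = -1.8500 / 2 = -0.9250; [Ag⁺] = 10^(-0.9250) ≈ 0.12 M.

0.12 M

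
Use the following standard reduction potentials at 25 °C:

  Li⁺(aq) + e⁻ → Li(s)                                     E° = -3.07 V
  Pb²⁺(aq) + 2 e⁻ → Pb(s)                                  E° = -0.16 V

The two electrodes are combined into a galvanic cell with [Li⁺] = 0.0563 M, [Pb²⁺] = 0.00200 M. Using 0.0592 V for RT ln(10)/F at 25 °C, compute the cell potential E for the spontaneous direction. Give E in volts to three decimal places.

+2.904 V

Pb²⁺/Pb is the cathode (higher E°), Li⁺/Li the anode: E°cell = -0.16 − (-3.07) = +2.91 V, n = 2.
Overall: Pb²⁺(aq) + 2 Li(s) → Pb(s) + 2 Li⁺(aq)
Q = [Li⁺]^2 / ([Pb²⁺]); log Q = 0.200.
E = E° − (0.0592/n) log Q = +2.91 − (0.0592/2)(0.200) = +2.904 V.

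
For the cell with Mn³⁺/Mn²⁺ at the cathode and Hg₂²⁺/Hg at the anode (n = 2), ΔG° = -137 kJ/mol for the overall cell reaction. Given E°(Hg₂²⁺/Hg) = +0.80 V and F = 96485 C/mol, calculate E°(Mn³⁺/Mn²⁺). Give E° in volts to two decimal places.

E°cell = −ΔG°/(nF) = −(-137×10³)/((2)(96485)) = +0.710 V.
Since Mn³⁺/Mn²⁺ is the cathode and Hg₂²⁺/Hg the anode, E°cell = E°(Mn³⁺/Mn²⁺) − E°(Hg₂²⁺/Hg).
So E°(Mn³⁺/Mn²⁺) = E°cell + E°(Hg₂²⁺/Hg) = +0.710 + (+0.80) = +1.51 V.

+1.51 V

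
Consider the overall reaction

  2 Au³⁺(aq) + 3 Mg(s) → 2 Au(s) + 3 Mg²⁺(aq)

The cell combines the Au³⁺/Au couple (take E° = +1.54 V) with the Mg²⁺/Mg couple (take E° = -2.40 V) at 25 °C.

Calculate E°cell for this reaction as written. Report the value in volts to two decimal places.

The Au³⁺/Au couple has the higher reduction potential, so it is the cathode; Mg²⁺/Mg is oxidised at the anode.
E°cell = E°(cathode) − E°(anode) = (+1.54) − (-2.40) = +3.94 V.
Since E°cell > 0, the reaction is spontaneous under standard conditions.

+3.94 V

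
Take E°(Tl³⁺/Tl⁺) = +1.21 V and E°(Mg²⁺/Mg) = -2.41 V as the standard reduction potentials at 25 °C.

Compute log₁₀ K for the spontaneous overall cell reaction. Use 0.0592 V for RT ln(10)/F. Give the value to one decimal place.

Cathode: Tl³⁺/Tl⁺; anode: Mg²⁺/Mg. E°cell = +3.62 V, n = 2.
log K = nE°cell / 0.0592 = (2)(+3.62) / 0.0592 = 122.3.

122.3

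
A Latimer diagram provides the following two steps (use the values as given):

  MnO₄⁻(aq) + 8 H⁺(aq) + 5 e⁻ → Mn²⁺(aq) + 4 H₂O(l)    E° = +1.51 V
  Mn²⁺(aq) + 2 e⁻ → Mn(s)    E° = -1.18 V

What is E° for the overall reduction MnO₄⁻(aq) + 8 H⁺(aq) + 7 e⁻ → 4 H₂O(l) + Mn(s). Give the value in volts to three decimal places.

+0.741 V

Adding the free-energy changes (−nFE°) of the two steps gives −n₃FE°₃ = −n₁FE°₁ − n₂FE°₂.
E°₃ = (5×+1.51 + 2×-1.18) / 7 = (+5.190) / 7 = +0.741 V.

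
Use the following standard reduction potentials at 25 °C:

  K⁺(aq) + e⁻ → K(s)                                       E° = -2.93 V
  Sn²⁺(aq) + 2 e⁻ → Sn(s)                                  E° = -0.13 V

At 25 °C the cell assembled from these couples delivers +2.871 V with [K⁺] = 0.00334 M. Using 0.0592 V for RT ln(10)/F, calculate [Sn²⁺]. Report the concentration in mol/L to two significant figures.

0.0028 M

Sn²⁺/Sn is the cathode, K⁺/K the anode: E°cell = +2.80 V, n = 2.
Overall reaction: Sn²⁺(aq) + 2 K(s) → Sn(s) + 2 K⁺(aq); Q = [K⁺]^2/[Sn²⁺]^1.
From E = E° − (0.0592/n) log Q: log Q = (E° − E)·n/0.0592 = (+2.80 − (+2.871))·2/0.0592 = -2.3986.
So 1·log[Sn²⁺] = 2·log(0.00334) − log Q = -4.9525 − (-2.3986) = -2.5539; [Sn²⁺] = 10^(-2.5539) ≈ 0.0028 M.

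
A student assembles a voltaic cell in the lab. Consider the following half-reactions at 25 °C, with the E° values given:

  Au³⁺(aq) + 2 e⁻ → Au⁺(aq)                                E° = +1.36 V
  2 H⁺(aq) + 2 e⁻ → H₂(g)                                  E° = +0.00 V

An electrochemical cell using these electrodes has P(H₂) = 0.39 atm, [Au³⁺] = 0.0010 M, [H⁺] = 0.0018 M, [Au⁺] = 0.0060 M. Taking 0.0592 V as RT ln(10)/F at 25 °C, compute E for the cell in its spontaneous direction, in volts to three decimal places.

+1.487 V

Au³⁺/Au⁺ is the cathode (higher E°), H⁺/H₂ the anode: E°cell = +1.36 − (+0.00) = +1.36 V, n = 2.
Overall: Au³⁺(aq) + H₂(g) → Au⁺(aq) + 2 H⁺(aq)
Q = [Au⁺]·[H⁺]^2 / ([Au³⁺]·P(H₂)); log Q = -4.302.
E = E° − (0.0592/n) log Q = +1.36 − (0.0592/2)(-4.302) = +1.487 V.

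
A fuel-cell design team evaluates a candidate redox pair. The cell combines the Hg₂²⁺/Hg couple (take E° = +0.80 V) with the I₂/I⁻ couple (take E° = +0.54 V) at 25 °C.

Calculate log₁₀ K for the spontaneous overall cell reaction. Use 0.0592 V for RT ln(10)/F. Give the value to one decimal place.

Cathode: Hg₂²⁺/Hg; anode: I₂/I⁻. E°cell = +0.26 V, n = 2.
log K = nE°cell / 0.0592 = (2)(+0.26) / 0.0592 = 8.8.

8.8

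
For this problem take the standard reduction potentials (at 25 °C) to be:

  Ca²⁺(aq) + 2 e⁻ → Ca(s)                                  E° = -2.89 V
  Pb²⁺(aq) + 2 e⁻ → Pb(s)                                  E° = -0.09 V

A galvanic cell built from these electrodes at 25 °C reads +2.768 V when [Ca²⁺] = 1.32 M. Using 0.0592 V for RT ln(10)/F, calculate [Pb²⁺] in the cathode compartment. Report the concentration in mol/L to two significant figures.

Pb²⁺/Pb is the cathode, Ca²⁺/Ca the anode: E°cell = +2.80 V, n = 2.
Overall reaction: Pb²⁺(aq) + Ca(s) → Pb(s) + Ca²⁺(aq); Q = [Ca²⁺]^1/[Pb²⁺]^1.
From E = E° − (0.0592/n) log Q: log Q = (E° − E)·n/0.0592 = (+2.80 − (+2.768))·2/0.0592 = 1.0811.
So 1·log[Pb²⁺] = 1·log(1.32) − log Q = 0.1206 − (1.0811) = -0.9605; [Pb²⁺] = 10^(-0.9605) ≈ 0.11 M.

0.11 M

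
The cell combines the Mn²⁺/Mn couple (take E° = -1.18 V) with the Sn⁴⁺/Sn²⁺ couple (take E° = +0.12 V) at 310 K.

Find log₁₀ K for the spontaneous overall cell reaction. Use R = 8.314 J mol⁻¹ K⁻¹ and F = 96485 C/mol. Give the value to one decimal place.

Cathode: Sn⁴⁺/Sn²⁺; anode: Mn²⁺/Mn. E°cell = (+0.12) − (-1.18) = +1.30 V, with n = 2.
ΔG° = −nFE° = −RT ln K, so ln K = nFE°/(RT) = (2)(96485)(+1.30) / ((8.314)(310)) = 97.333.
log₁₀ K = 97.333 / ln 10 = 42.3.

42.3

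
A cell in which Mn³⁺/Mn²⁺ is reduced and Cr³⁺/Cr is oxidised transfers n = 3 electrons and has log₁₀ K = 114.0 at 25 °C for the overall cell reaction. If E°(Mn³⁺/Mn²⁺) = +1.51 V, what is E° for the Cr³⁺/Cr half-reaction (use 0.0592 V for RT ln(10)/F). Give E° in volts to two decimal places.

-0.74 V

E°cell = (0.0592/n)·log K = (0.0592/3)(114.0) = +2.250 V.
Since Mn³⁺/Mn²⁺ is the cathode and Cr³⁺/Cr the anode, E°cell = E°(Mn³⁺/Mn²⁺) − E°(Cr³⁺/Cr).
So E°(Cr³⁺/Cr) = E°(Mn³⁺/Mn²⁺) − E°cell = (+1.51) − (+2.250) = -0.74 V.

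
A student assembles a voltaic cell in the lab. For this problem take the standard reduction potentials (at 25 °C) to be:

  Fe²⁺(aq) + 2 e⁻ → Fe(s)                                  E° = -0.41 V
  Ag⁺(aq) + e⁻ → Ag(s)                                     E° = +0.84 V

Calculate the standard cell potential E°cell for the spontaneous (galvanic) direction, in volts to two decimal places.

The Ag⁺/Ag couple has the higher reduction potential, so it is the cathode; Fe²⁺/Fe is oxidised at the anode.
E°cell = E°(cathode) − E°(anode) = (+0.84) − (-0.41) = +1.25 V.
Since E°cell > 0, the reaction is spontaneous under standard conditions.

+1.25 V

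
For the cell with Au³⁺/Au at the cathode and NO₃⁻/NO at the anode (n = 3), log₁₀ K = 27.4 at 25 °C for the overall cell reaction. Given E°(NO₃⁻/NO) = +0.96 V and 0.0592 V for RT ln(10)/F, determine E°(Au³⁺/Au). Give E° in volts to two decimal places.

+1.50 V

E°cell = (0.0592/n)·log K = (0.0592/3)(27.4) = +0.541 V.
Since Au³⁺/Au is the cathode and NO₃⁻/NO the anode, E°cell = E°(Au³⁺/Au) − E°(NO₃⁻/NO).
So E°(Au³⁺/Au) = E°cell + E°(NO₃⁻/NO) = +0.541 + (+0.96) = +1.50 V.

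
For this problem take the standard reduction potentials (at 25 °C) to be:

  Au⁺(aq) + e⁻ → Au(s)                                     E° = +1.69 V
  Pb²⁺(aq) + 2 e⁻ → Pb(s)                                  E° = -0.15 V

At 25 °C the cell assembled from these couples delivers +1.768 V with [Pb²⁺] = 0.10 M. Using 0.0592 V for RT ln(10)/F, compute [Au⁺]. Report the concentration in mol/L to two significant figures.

Au⁺/Au is the cathode, Pb²⁺/Pb the anode: E°cell = +1.84 V, n = 2.
Overall reaction: 2 Au⁺(aq) + Pb(s) → 2 Au(s) + Pb²⁺(aq); Q = [Pb²⁺]^1/[Au⁺]^2.
From E = E° − (0.0592/n) log Q: log Q = (E° − E)·n/0.0592 = (+1.84 − (+1.768))·2/0.0592 = 2.4324.
So 2·log[Au⁺] = 1·log(0.1) − log Q = -1.0000 − (2.4324) = -3.4324; log[Au⁺] = -3.4324 / 2 = -1.7162; [Au⁺] = 10^(-1.7162) ≈ 0.019 M.

0.019 M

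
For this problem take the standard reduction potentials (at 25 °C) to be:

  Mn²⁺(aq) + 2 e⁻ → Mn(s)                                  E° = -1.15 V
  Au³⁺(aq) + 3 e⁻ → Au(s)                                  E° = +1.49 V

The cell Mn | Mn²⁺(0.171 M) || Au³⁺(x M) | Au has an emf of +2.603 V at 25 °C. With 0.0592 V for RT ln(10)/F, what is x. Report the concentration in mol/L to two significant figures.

Au³⁺/Au is the cathode, Mn²⁺/Mn the anode: E°cell = +2.64 V, n = 6.
Overall reaction: 2 Au³⁺(aq) + 3 Mn(s) → 2 Au(s) + 3 Mn²⁺(aq); Q = [Mn²⁺]^3/[Au³⁺]^2.
From E = E° − (0.0592/n) log Q: log Q = (E° − E)·n/0.0592 = (+2.64 − (+2.603))·6/0.0592 = 3.7500.
So 2·log[Au³⁺] = 3·log(0.171) − log Q = -2.3010 − (3.7500) = -6.0510; log[Au³⁺] = -6.0510 / 2 = -3.0255; [Au³⁺] = 10^(-3.0255) ≈ 0.00094 M.

0.00094 M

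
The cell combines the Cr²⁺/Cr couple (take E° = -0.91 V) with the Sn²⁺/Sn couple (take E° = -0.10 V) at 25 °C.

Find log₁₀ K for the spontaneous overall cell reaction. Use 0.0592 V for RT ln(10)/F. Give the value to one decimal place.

27.4

Cathode: Sn²⁺/Sn; anode: Cr²⁺/Cr. E°cell = +0.81 V, n = 2.
log K = nE°cell / 0.0592 = (2)(+0.81) / 0.0592 = 27.4.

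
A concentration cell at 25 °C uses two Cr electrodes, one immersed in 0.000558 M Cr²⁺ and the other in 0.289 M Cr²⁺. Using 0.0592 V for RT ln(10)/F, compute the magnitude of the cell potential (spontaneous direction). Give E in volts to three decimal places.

+0.080 V

For a concentration cell E°cell = 0. The 0.289 M side is the cathode (reduction is favoured where [Cr²⁺] is higher).
With n = 2, E = −(0.0592/2) log([Cr²⁺]ₐₙ/[Cr²⁺]꜀ₐₜ) = −(0.0592/2) log(0.000558/0.289) = −(0.0592/2)(-2.714) = +0.080 V.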